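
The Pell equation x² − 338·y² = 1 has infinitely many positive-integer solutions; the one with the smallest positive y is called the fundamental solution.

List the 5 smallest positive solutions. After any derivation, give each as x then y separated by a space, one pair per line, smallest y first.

114243 6214
26102926097 1419812004
5964153172084899 324407165539730
1362725501650887306817 74122495624090936776
311363698964240484013304163 16935952534841634614661406

√338 = [18; 2,1,1,2,36, …], period ℓ=5 (odd) → k=9
step 0: (18, 1)  from 18·(1,0) + (0,1)
…
step 3: (92, 5)  from 1·(55,3) + (37,2)
…
step 5: (8696, 473)  from 36·(239,13) + (92,5)
…
step 8: (43958, 2391)  from 1·(26327,1432) + (17631,959)
step 9: (114243, 6214)  from 2·(43958,2391) + (26327,1432)
fundamental: x₁=114243, y₁=6214  (since 13051463049 − 338·38613796 = 1)
n=2: (114243,6214)∘(114243,6214) = (114243·114243+338·6214·6214, 114243·6214+6214·114243) = (26102926097,1419812004)
n=3: (26102926097,1419812004)∘(114243,6214) = (114243·26102926097+338·6214·1419812004, 114243·1419812004+6214·26102926097) = (5964153172084899,324407165539730)
n=4: (5964153172084899,324407165539730)∘(114243,6214) = (114243·5964153172084899+338·6214·324407165539730, 114243·324407165539730+6214·5964153172084899) = (1362725501650887306817,74122495624090936776)
n=5: (1362725501650887306817,74122495624090936776)∘(114243,6214) = (114243·1362725501650887306817+338·6214·74122495624090936776, 114243·74122495624090936776+6214·1362725501650887306817) = (311363698964240484013304163,16935952534841634614661406)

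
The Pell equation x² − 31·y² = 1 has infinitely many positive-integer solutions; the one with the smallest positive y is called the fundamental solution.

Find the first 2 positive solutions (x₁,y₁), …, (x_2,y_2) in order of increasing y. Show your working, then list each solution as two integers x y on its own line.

[5; 1,1,3,5,3,1,1,10] for √31; ℓ=8 ⇒ convergent index 7
a_0=5:  p_0=5·1+0=5,  q_0=5·0+1=1
…
a_2=1:  p_2=1·6+5=11,  q_2=1·1+1=2
a_3=3:  p_3=3·11+6=39,  q_3=3·2+1=7
a_4=5:  p_4=5·39+11=206,  q_4=5·7+2=37
a_5=3:  p_5=3·206+39=657,  q_5=3·37+7=118
a_6=1:  p_6=1·657+206=863,  q_6=1·118+37=155
a_7=1:  p_7=1·863+657=1520,  q_7=1·155+118=273
(x₁, y₁) = (1520, 273);  1520² − 31·273² = 1 ✓
n=2: (1520,273)∘(1520,273) = (1520·1520+31·273·273, 1520·273+273·1520) = (4620799,829920)

1520 273
4620799 829920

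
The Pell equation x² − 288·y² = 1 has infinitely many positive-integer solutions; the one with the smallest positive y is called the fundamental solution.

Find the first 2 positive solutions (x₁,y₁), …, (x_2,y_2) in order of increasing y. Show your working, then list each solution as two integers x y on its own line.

17 1
577 34

√288 = [16; 1,32, …], period ℓ=2 (even) → k=1
i=0: a=16 ⇒ p=16, q=1
i=1: a=1 ⇒ p=17, q=1
fundamental: x₁=17, y₁=1  (since 289 − 288·1 = 1)
(17+1√288)^2 = 577 + 34√288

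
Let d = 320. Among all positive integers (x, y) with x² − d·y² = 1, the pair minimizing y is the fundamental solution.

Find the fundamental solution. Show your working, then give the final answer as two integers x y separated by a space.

161 9

d=320: √d = [17; 1,7,1,34] (ℓ=4, even), read p_3/q_3
a_0=17:  p_0=17·1+0=17,  q_0=17·0+1=1
a_1=1:  p_1=1·17+1=18,  q_1=1·1+0=1
a_2=7:  p_2=7·18+17=143,  q_2=7·1+1=8
a_3=1:  p_3=1·143+18=161,  q_3=1·8+1=9
(x₁, y₁) = (161, 9);  161² − 320·9² = 1 ✓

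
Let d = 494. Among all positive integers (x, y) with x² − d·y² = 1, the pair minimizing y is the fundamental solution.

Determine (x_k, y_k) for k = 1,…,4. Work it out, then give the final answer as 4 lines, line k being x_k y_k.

[22; 4,2,2,1,2,1,2,2,4,44] for √494; ℓ=10 ⇒ convergent index 9
a_0=22:  p_0=22·1+0=22,  q_0=22·0+1=1
a_1=4:  p_1=4·22+1=89,  q_1=4·1+0=4
a_2=2:  p_2=2·89+22=200,  q_2=2·4+1=9
a_3=2:  p_3=2·200+89=489,  q_3=2·9+4=22
…
a_7=2:  p_7=2·2556+1867=6979,  q_7=2·115+84=314
a_8=2:  p_8=2·6979+2556=16514,  q_8=2·314+115=743
a_9=4:  p_9=4·16514+6979=73035,  q_9=4·743+314=3286
fundamental: x₁=73035, y₁=3286  (since 5334111225 − 494·10797796 = 1)
k=2:  x_2 = 73035·73035+494·3286·3286 = 10668222449,  y_2 = 73035·3286+3286·73035 = 479986020
k=3:  x_3 = 73035·10668222449+494·3286·479986020 = 1558307253052395,  y_3 = 73035·479986020+3286·10668222449 = 70111557938114
k=4:  x_4 = 73035·1558307253052395+494·3286·70111557938114 = 227621940442695115201,  y_4 = 73035·70111557938114+3286·1558307253052395 = 10241195267540325960

73035 3286
10668222449 479986020
1558307253052395 70111557938114
227621940442695115201 10241195267540325960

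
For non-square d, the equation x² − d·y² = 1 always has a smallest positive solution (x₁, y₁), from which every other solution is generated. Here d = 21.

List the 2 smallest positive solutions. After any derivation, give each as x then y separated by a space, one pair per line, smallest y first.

55 12
6049 1320

√21 → a₀=4, period (1,1,2,1,1,8); ℓ=6 even so k=5
a_0=4:  p_0=4·1+0=4,  q_0=4·0+1=1
…
a_2=1:  p_2=1·5+4=9,  q_2=1·1+1=2
…
a_4=1:  p_4=1·23+9=32,  q_4=1·5+2=7
a_5=1:  p_5=1·32+23=55,  q_5=1·7+5=12
(x₁, y₁) = (55, 12);  55² − 21·12² = 1 ✓
k=2:  x_2 = 55·55+21·12·12 = 6049,  y_2 = 55·12+12·55 = 1320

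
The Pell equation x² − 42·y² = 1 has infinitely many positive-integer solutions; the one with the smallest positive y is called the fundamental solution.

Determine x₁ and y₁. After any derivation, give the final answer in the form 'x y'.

d=42: √d = [6; 2,12] (ℓ=2, even), read p_1/q_1
step 0: (6, 1)  from 6·(1,0) + (0,1)
step 1: (13, 2)  from 2·(6,1) + (1,0)
(x₁, y₁) = (13, 2);  13² − 42·2² = 1 ✓

13 2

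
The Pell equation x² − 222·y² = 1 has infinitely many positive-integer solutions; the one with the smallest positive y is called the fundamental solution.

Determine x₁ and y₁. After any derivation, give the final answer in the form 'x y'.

149 10

√222 = [14; 1,8,1,28, …], period ℓ=4 (even) → k=3
step 0: (14, 1)  from 14·(1,0) + (0,1)
step 1: (15, 1)  from 1·(14,1) + (1,0)
step 2: (134, 9)  from 8·(15,1) + (14,1)
step 3: (149, 10)  from 1·(134,9) + (15,1)
(x₁, y₁) = (149, 10);  149² − 222·10² = 1 ✓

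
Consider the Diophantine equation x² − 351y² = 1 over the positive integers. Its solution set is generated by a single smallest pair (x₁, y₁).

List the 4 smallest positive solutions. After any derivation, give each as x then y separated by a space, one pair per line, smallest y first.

62425 3332
7793761249 416000200
973051091875225 51937624966668
121485428812828080001 6484412476672499600

[18; 1,2,1,3,2,2,2,3,1,2,1,36] for √351; ℓ=12 ⇒ convergent index 11
step 0: (18, 1)  from 18·(1,0) + (0,1)
step 1: (19, 1)  from 1·(18,1) + (1,0)
step 2: (56, 3)  from 2·(19,1) + (18,1)
step 3: (75, 4)  from 1·(56,3) + (19,1)
step 4: (281, 15)  from 3·(75,4) + (56,3)
…
step 6: (1555, 83)  from 2·(637,34) + (281,15)
step 7: (3747, 200)  from 2·(1555,83) + (637,34)
step 8: (12796, 683)  from 3·(3747,200) + (1555,83)
step 9: (16543, 883)  from 1·(12796,683) + (3747,200)
step 10: (45882, 2449)  from 2·(16543,883) + (12796,683)
step 11: (62425, 3332)  from 1·(45882,2449) + (16543,883)
fundamental: x₁=62425, y₁=3332  (since 3896880625 − 351·11102224 = 1)
(x_2, y_2) = (62425·62425 + 351·3332·3332, 62425·3332 + 3332·62425) = (7793761249, 416000200)
(x_3, y_3) = (62425·7793761249 + 351·3332·416000200, 62425·416000200 + 3332·7793761249) = (973051091875225, 51937624966668)
(x_4, y_4) = (62425·973051091875225 + 351·3332·51937624966668, 62425·51937624966668 + 3332·973051091875225) = (121485428812828080001, 6484412476672499600)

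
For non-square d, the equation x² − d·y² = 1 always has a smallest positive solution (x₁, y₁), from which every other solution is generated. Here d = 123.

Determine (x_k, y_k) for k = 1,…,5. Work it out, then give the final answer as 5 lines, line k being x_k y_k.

122 11
29767 2684
7263026 654885
1772148577 159789256
432396989762 38987923579

√123 → a₀=11, period (11,22); ℓ=2 even so k=1
a_0=11:  p_0=11·1+0=11,  q_0=11·0+1=1
a_1=11:  p_1=11·11+1=122,  q_1=11·1+0=11
fundamental: x₁=122, y₁=11  (since 14884 − 123·121 = 1)
(122+11√123)^2 = 29767 + 2684√123
(122+11√123)^3 = 7263026 + 654885√123
(122+11√123)^4 = 1772148577 + 159789256√123
(122+11√123)^5 = 432396989762 + 38987923579√123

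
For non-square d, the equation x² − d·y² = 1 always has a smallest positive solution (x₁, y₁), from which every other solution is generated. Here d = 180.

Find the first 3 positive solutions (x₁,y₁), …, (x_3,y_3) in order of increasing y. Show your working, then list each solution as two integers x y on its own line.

√180 = [13; 2,2,2,26, …], period ℓ=4 (even) → k=3
k=0  a_k=13  p_k/q_k = 13/1
k=1  a_k=2  p_k/q_k = 27/2
k=2  a_k=2  p_k/q_k = 67/5
k=3  a_k=2  p_k/q_k = 161/12
→ (161, 12).  Check: 161²=25921, 180·12²=25920, difference 1.
n=2: (161,12)∘(161,12) = (161·161+180·12·12, 161·12+12·161) = (51841,3864)
n=3: (51841,3864)∘(161,12) = (161·51841+180·12·3864, 161·3864+12·51841) = (16692641,1244196)

161 12
51841 3864
16692641 1244196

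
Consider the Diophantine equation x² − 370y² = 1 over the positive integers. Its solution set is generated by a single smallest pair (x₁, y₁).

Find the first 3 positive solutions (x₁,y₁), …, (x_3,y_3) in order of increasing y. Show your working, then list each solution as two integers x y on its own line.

213859 11118
91471343761 4755368724
39123940210553539 2033956799880714

√370 → a₀=19, period (4,4,38); ℓ=3 odd so k=5
i=0: a=19 ⇒ p=19, q=1
i=1: a=4 ⇒ p=77, q=4
…
i=3: a=38 ⇒ p=12503, q=650
i=4: a=4 ⇒ p=50339, q=2617
i=5: a=4 ⇒ p=213859, q=11118
(x₁, y₁) = (213859, 11118);  213859² − 370·11118² = 1 ✓
(213859+11118√370)^2 = 91471343761 + 4755368724√370
(213859+11118√370)^3 = 39123940210553539 + 2033956799880714√370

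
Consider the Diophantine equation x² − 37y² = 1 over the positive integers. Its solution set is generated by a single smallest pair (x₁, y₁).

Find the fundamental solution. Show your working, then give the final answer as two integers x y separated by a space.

√37 = [6; 12, …], period ℓ=1 (odd) → k=1
k=0  a_k=6  p_k/q_k = 6/1
k=1  a_k=12  p_k/q_k = 73/12
→ (73, 12).  Check: 73²=5329, 37·12²=5328, difference 1.

73 12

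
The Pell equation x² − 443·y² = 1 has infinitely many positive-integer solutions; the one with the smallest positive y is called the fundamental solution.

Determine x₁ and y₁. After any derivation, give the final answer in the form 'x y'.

√443 → a₀=21, period (21,42); ℓ=2 even so k=1
k=0  a_k=21  p_k/q_k = 21/1
k=1  a_k=21  p_k/q_k = 442/21
(x₁, y₁) = (442, 21);  442² − 443·21² = 1 ✓

442 21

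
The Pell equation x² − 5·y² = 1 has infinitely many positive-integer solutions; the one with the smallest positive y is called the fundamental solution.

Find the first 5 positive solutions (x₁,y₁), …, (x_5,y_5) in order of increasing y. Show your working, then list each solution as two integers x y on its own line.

d=5: √d = [2; 4] (ℓ=1, odd), read p_1/q_1
a_0=2:  p_0=2·1+0=2,  q_0=2·0+1=1
a_1=4:  p_1=4·2+1=9,  q_1=4·1+0=4
→ (9, 4).  Check: 9²=81, 5·4²=80, difference 1.
n=2: (9,4)∘(9,4) = (9·9+5·4·4, 9·4+4·9) = (161,72)
n=3: (161,72)∘(9,4) = (9·161+5·4·72, 9·72+4·161) = (2889,1292)
n=4: (2889,1292)∘(9,4) = (9·2889+5·4·1292, 9·1292+4·2889) = (51841,23184)
n=5: (51841,23184)∘(9,4) = (9·51841+5·4·23184, 9·23184+4·51841) = (930249,416020)

9 4
161 72
2889 1292
51841 23184
930249 416020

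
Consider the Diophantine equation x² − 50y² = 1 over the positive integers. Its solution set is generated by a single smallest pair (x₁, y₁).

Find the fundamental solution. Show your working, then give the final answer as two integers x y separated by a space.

√50 → a₀=7, period (14); ℓ=1 odd so k=1
k=0  a_k=7  p_k/q_k = 7/1
k=1  a_k=14  p_k/q_k = 99/14
fundamental: x₁=99, y₁=14  (since 9801 − 50·196 = 1)

99 14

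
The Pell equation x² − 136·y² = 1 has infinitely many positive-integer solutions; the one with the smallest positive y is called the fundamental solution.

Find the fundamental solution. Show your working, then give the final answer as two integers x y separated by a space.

35 3

[11; 1,1,1,22] for √136; ℓ=4 ⇒ convergent index 3
k=0  a_k=11  p_k/q_k = 11/1
k=1  a_k=1  p_k/q_k = 12/1
k=2  a_k=1  p_k/q_k = 23/2
k=3  a_k=1  p_k/q_k = 35/3
(x₁, y₁) = (35, 3);  35² − 136·3² = 1 ✓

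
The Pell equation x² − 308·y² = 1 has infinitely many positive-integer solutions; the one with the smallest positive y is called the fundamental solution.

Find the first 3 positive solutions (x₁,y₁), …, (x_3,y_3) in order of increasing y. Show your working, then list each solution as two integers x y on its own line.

351 20
246401 14040
172973151 9856060

[17; 1,1,4,1,1,34] for √308; ℓ=6 ⇒ convergent index 5
i=0: a=17 ⇒ p=17, q=1
i=1: a=1 ⇒ p=18, q=1
i=2: a=1 ⇒ p=35, q=2
…
i=4: a=1 ⇒ p=193, q=11
i=5: a=1 ⇒ p=351, q=20
(x₁, y₁) = (351, 20);  351² − 308·20² = 1 ✓
k=2:  x_2 = 351·351+308·20·20 = 246401,  y_2 = 351·20+20·351 = 14040
k=3:  x_3 = 351·246401+308·20·14040 = 172973151,  y_3 = 351·14040+20·246401 = 9856060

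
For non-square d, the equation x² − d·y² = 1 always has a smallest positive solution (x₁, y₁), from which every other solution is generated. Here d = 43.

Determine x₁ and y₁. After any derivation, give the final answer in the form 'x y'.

3482 531

d=43: √d = [6; 1,1,3,1,5,1,3,1,1,12] (ℓ=10, even), read p_9/q_9
step 0: (6, 1)  from 6·(1,0) + (0,1)
step 1: (7, 1)  from 1·(6,1) + (1,0)
…
step 4: (59, 9)  from 1·(46,7) + (13,2)
step 5: (341, 52)  from 5·(59,9) + (46,7)
step 6: (400, 61)  from 1·(341,52) + (59,9)
…
step 8: (1941, 296)  from 1·(1541,235) + (400,61)
step 9: (3482, 531)  from 1·(1941,296) + (1541,235)
(x₁, y₁) = (3482, 531);  3482² − 43·531² = 1 ✓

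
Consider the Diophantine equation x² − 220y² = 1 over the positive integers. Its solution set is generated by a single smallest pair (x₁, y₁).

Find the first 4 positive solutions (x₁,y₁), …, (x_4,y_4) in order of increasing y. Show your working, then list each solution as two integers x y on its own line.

√220 → a₀=14, period (1,4,1,28); ℓ=4 even so k=3
step 0: (14, 1)  from 14·(1,0) + (0,1)
step 1: (15, 1)  from 1·(14,1) + (1,0)
step 2: (74, 5)  from 4·(15,1) + (14,1)
step 3: (89, 6)  from 1·(74,5) + (15,1)
fundamental: x₁=89, y₁=6  (since 7921 − 220·36 = 1)
n=2: (89,6)∘(89,6) = (89·89+220·6·6, 89·6+6·89) = (15841,1068)
n=3: (15841,1068)∘(89,6) = (89·15841+220·6·1068, 89·1068+6·15841) = (2819609,190098)
n=4: (2819609,190098)∘(89,6) = (89·2819609+220·6·190098, 89·190098+6·2819609) = (501874561,33836376)

89 6
15841 1068
2819609 190098
501874561 33836376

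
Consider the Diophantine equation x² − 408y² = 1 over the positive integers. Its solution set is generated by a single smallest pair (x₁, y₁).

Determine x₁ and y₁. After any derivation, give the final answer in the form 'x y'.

101 5

√408 → a₀=20, period (5,40); ℓ=2 even so k=1
k=0  a_k=20  p_k/q_k = 20/1
k=1  a_k=5  p_k/q_k = 101/5
(x₁, y₁) = (101, 5);  101² − 408·5² = 1 ✓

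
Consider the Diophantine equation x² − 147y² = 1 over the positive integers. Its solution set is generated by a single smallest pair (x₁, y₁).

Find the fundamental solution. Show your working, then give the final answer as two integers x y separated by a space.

97 8

√147 = [12; 8,24, …], period ℓ=2 (even) → k=1
a_0=12:  p_0=12·1+0=12,  q_0=12·0+1=1
a_1=8:  p_1=8·12+1=97,  q_1=8·1+0=8
fundamental: x₁=97, y₁=8  (since 9409 − 147·64 = 1)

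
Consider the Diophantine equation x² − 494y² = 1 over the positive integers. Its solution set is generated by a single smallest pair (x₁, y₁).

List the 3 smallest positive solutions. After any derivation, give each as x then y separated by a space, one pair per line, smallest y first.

√494 = [22; 4,2,2,1,2,1,2,2,4,44, …], period ℓ=10 (even) → k=9
a_0=22:  p_0=22·1+0=22,  q_0=22·0+1=1
a_1=4:  p_1=4·22+1=89,  q_1=4·1+0=4
…
a_3=2:  p_3=2·200+89=489,  q_3=2·9+4=22
a_4=1:  p_4=1·489+200=689,  q_4=1·22+9=31
a_5=2:  p_5=2·689+489=1867,  q_5=2·31+22=84
…
a_8=2:  p_8=2·6979+2556=16514,  q_8=2·314+115=743
a_9=4:  p_9=4·16514+6979=73035,  q_9=4·743+314=3286
fundamental: x₁=73035, y₁=3286  (since 5334111225 − 494·10797796 = 1)
(x_2, y_2) = (73035·73035 + 494·3286·3286, 73035·3286 + 3286·73035) = (10668222449, 479986020)
(x_3, y_3) = (73035·10668222449 + 494·3286·479986020, 73035·479986020 + 3286·10668222449) = (1558307253052395, 70111557938114)

73035 3286
10668222449 479986020
1558307253052395 70111557938114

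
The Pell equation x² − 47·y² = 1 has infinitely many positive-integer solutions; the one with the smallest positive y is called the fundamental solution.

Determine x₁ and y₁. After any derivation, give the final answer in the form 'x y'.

48 7

d=47: √d = [6; 1,5,1,12] (ℓ=4, even), read p_3/q_3
a_0=6:  p_0=6·1+0=6,  q_0=6·0+1=1
…
a_2=5:  p_2=5·7+6=41,  q_2=5·1+1=6
a_3=1:  p_3=1·41+7=48,  q_3=1·6+1=7
→ (48, 7).  Check: 48²=2304, 47·7²=2303, difference 1.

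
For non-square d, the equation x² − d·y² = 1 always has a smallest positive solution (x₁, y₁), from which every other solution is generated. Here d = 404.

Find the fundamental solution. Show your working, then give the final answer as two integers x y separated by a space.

√404 = [20; 10,40, …], period ℓ=2 (even) → k=1
a_0=20:  p_0=20·1+0=20,  q_0=20·0+1=1
a_1=10:  p_1=10·20+1=201,  q_1=10·1+0=10
fundamental: x₁=201, y₁=10  (since 40401 − 404·100 = 1)

201 10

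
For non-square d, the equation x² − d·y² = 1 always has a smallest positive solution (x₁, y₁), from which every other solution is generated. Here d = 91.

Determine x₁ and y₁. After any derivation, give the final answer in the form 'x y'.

1574 165

√91 = [9; 1,1,5,1,5,1,1,18, …], period ℓ=8 (even) → k=7
a_0=9:  p_0=9·1+0=9,  q_0=9·0+1=1
a_1=1:  p_1=1·9+1=10,  q_1=1·1+0=1
…
a_3=5:  p_3=5·19+10=105,  q_3=5·2+1=11
a_4=1:  p_4=1·105+19=124,  q_4=1·11+2=13
…
a_6=1:  p_6=1·725+124=849,  q_6=1·76+13=89
a_7=1:  p_7=1·849+725=1574,  q_7=1·89+76=165
→ (1574, 165).  Check: 1574²=2477476, 91·165²=2477475, difference 1.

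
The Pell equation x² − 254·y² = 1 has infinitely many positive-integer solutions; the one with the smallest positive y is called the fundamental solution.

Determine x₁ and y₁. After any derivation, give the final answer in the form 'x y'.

[15; 1,14,1,30] for √254; ℓ=4 ⇒ convergent index 3
a_0=15:  p_0=15·1+0=15,  q_0=15·0+1=1
a_1=1:  p_1=1·15+1=16,  q_1=1·1+0=1
a_2=14:  p_2=14·16+15=239,  q_2=14·1+1=15
a_3=1:  p_3=1·239+16=255,  q_3=1·15+1=16
fundamental: x₁=255, y₁=16  (since 65025 − 254·256 = 1)

255 16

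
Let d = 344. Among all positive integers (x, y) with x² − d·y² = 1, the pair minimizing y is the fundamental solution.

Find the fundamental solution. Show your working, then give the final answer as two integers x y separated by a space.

√344 = [18; 1,1,4,1,3,1,4,1,1,36, …], period ℓ=10 (even) → k=9
step 0: (18, 1)  from 18·(1,0) + (0,1)
…
step 4: (204, 11)  from 1·(167,9) + (37,2)
step 5: (779, 42)  from 3·(204,11) + (167,9)
…
step 7: (4711, 254)  from 4·(983,53) + (779,42)
step 8: (5694, 307)  from 1·(4711,254) + (983,53)
step 9: (10405, 561)  from 1·(5694,307) + (4711,254)
→ (10405, 561).  Check: 10405²=108264025, 344·561²=108264024, difference 1.

10405 561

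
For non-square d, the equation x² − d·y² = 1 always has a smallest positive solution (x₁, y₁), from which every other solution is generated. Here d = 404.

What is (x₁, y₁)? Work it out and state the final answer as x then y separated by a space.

√404 = [20; 10,40, …], period ℓ=2 (even) → k=1
a_0=20:  p_0=20·1+0=20,  q_0=20·0+1=1
a_1=10:  p_1=10·20+1=201,  q_1=10·1+0=10
fundamental: x₁=201, y₁=10  (since 40401 − 404·100 = 1)

201 10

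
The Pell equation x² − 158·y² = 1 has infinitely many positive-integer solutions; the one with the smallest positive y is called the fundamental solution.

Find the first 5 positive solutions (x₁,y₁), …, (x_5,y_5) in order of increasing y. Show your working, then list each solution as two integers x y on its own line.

d=158: √d = [12; 1,1,3,12,3,1,1,24] (ℓ=8, even), read p_7/q_7
a_0=12:  p_0=12·1+0=12,  q_0=12·0+1=1
a_1=1:  p_1=1·12+1=13,  q_1=1·1+0=1
a_2=1:  p_2=1·13+12=25,  q_2=1·1+1=2
…
a_4=12:  p_4=12·88+25=1081,  q_4=12·7+2=86
…
a_6=1:  p_6=1·3331+1081=4412,  q_6=1·265+86=351
a_7=1:  p_7=1·4412+3331=7743,  q_7=1·351+265=616
fundamental: x₁=7743, y₁=616  (since 59954049 − 158·379456 = 1)
n=2: (7743,616)∘(7743,616) = (7743·7743+158·616·616, 7743·616+616·7743) = (119908097,9539376)
n=3: (119908097,9539376)∘(7743,616) = (7743·119908097+158·616·9539376, 7743·9539376+616·119908097) = (1856896782399,147726776120)
n=4: (1856896782399,147726776120)∘(7743,616) = (7743·1856896782399+158·616·147726776120, 7743·147726776120+616·1856896782399) = (28755903452322817,2287696845454944)
n=5: (28755903452322817,2287696845454944)∘(7743,616) = (7743·28755903452322817+158·616·2287696845454944, 7743·2287696845454944+616·28755903452322817) = (445313919005774361663,35427273200988486664)

7743 616
119908097 9539376
1856896782399 147726776120
28755903452322817 2287696845454944
445313919005774361663 35427273200988486664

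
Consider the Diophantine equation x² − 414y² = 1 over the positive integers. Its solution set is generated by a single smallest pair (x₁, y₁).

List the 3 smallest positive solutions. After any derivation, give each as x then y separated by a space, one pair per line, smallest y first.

d=414: √d = [20; 2,1,7,2,7,1,2,40] (ℓ=8, even), read p_7/q_7
step 0: (20, 1)  from 20·(1,0) + (0,1)
step 1: (41, 2)  from 2·(20,1) + (1,0)
…
step 3: (468, 23)  from 7·(61,3) + (41,2)
step 4: (997, 49)  from 2·(468,23) + (61,3)
step 5: (7447, 366)  from 7·(997,49) + (468,23)
step 6: (8444, 415)  from 1·(7447,366) + (997,49)
step 7: (24335, 1196)  from 2·(8444,415) + (7447,366)
fundamental: x₁=24335, y₁=1196  (since 592192225 − 414·1430416 = 1)
n=2: (24335,1196)∘(24335,1196) = (24335·24335+414·1196·1196, 24335·1196+1196·24335) = (1184384449,58209320)
n=3: (1184384449,58209320)∘(24335,1196) = (24335·1184384449+414·1196·58209320, 24335·58209320+1196·1184384449) = (57643991108495,2833047603204)

24335 1196
1184384449 58209320
57643991108495 2833047603204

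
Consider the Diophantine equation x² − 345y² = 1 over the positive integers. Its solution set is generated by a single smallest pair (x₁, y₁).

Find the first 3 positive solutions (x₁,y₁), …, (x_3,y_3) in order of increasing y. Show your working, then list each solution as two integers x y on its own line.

6761 364
91422241 4922008
1236211536041 66555391812

[18; 1,1,2,1,6,1,2,1,1,36] for √345; ℓ=10 ⇒ convergent index 9
step 0: (18, 1)  from 18·(1,0) + (0,1)
step 1: (19, 1)  from 1·(18,1) + (1,0)
…
step 3: (93, 5)  from 2·(37,2) + (19,1)
step 4: (130, 7)  from 1·(93,5) + (37,2)
step 5: (873, 47)  from 6·(130,7) + (93,5)
step 6: (1003, 54)  from 1·(873,47) + (130,7)
step 7: (2879, 155)  from 2·(1003,54) + (873,47)
step 8: (3882, 209)  from 1·(2879,155) + (1003,54)
step 9: (6761, 364)  from 1·(3882,209) + (2879,155)
(x₁, y₁) = (6761, 364);  6761² − 345·364² = 1 ✓
(x_2, y_2) = (6761·6761 + 345·364·364, 6761·364 + 364·6761) = (91422241, 4922008)
(x_3, y_3) = (6761·91422241 + 345·364·4922008, 6761·4922008 + 364·91422241) = (1236211536041, 66555391812)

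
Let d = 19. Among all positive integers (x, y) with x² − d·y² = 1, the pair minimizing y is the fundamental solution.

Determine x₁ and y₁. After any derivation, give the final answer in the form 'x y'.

√19 = [4; 2,1,3,1,2,8, …], period ℓ=6 (even) → k=5
k=0  a_k=4  p_k/q_k = 4/1
k=1  a_k=2  p_k/q_k = 9/2
k=2  a_k=1  p_k/q_k = 13/3
k=3  a_k=3  p_k/q_k = 48/11
k=4  a_k=1  p_k/q_k = 61/14
k=5  a_k=2  p_k/q_k = 170/39
→ (170, 39).  Check: 170²=28900, 19·39²=28899, difference 1.

170 39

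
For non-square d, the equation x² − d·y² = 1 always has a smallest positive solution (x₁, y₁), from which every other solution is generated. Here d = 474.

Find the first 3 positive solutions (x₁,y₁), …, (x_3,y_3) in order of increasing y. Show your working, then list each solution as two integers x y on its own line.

√474 → a₀=21, period (1,3,2,1,1,…,3,1,42); ℓ=14 even so k=13
a_0=21:  p_0=21·1+0=21,  q_0=21·0+1=1
a_1=1:  p_1=1·21+1=22,  q_1=1·1+0=1
…
a_4=1:  p_4=1·196+87=283,  q_4=1·9+4=13
a_5=1:  p_5=1·283+196=479,  q_5=1·13+9=22
a_6=1:  p_6=1·479+283=762,  q_6=1·22+13=35
…
a_8=1:  p_8=1·5051+762=5813,  q_8=1·232+35=267
…
a_11=2:  p_11=2·16677+10864=44218,  q_11=2·766+499=2031
a_12=3:  p_12=3·44218+16677=149331,  q_12=3·2031+766=6859
a_13=1:  p_13=1·149331+44218=193549,  q_13=1·6859+2031=8890
→ (193549, 8890).  Check: 193549²=37461215401, 474·8890²=37461215400, difference 1.
(x_2, y_2) = (193549·193549 + 474·8890·8890, 193549·8890 + 8890·193549) = (74922430801, 3441301220)
(x_3, y_3) = (193549·74922430801 + 474·8890·3441301220, 193549·3441301220 + 8890·74922430801) = (29002323118011949, 1332120819650670)

193549 8890
74922430801 3441301220
29002323118011949 1332120819650670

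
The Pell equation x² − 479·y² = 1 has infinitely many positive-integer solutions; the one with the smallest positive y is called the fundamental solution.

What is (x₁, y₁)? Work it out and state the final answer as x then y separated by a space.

2989440 136591

d=479: √d = [21; 1,7,1,3,2,21,2,3,1,7,1,42] (ℓ=12, even), read p_11/q_11
step 0: (21, 1)  from 21·(1,0) + (0,1)
…
step 7: (75879, 3467)  from 2·(37075,1694) + (1729,79)
…
step 9: (340591, 15562)  from 1·(264712,12095) + (75879,3467)
step 10: (2648849, 121029)  from 7·(340591,15562) + (264712,12095)
step 11: (2989440, 136591)  from 1·(2648849,121029) + (340591,15562)
→ (2989440, 136591).  Check: 2989440²=8936751513600, 479·136591²=8936751513599, difference 1.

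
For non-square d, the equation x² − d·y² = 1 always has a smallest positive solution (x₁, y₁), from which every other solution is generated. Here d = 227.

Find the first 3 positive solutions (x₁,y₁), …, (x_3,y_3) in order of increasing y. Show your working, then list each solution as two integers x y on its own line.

226 15
102151 6780
46172026 3064545

√227 = [15; 15,30, …], period ℓ=2 (even) → k=1
step 0: (15, 1)  from 15·(1,0) + (0,1)
step 1: (226, 15)  from 15·(15,1) + (1,0)
→ (226, 15).  Check: 226²=51076, 227·15²=51075, difference 1.
k=2:  x_2 = 226·226+227·15·15 = 102151,  y_2 = 226·15+15·226 = 6780
k=3:  x_3 = 226·102151+227·15·6780 = 46172026,  y_3 = 226·6780+15·102151 = 3064545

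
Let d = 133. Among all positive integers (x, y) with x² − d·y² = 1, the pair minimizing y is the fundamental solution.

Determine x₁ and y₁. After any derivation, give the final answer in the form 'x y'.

2588599 224460

[11; 1,1,7,5,1,…,1,1,22] for √133; ℓ=16 ⇒ convergent index 15
a_0=11:  p_0=11·1+0=11,  q_0=11·0+1=1
a_1=1:  p_1=1·11+1=12,  q_1=1·1+0=1
…
a_3=7:  p_3=7·23+12=173,  q_3=7·2+1=15
a_4=5:  p_4=5·173+23=888,  q_4=5·15+2=77
…
a_6=1:  p_6=1·1061+888=1949,  q_6=1·92+77=169
a_7=1:  p_7=1·1949+1061=3010,  q_7=1·169+92=261
a_8=2:  p_8=2·3010+1949=7969,  q_8=2·261+169=691
…
a_10=1:  p_10=1·10979+7969=18948,  q_10=1·952+691=1643
a_11=1:  p_11=1·18948+10979=29927,  q_11=1·1643+952=2595
a_12=5:  p_12=5·29927+18948=168583,  q_12=5·2595+1643=14618
…
a_14=1:  p_14=1·1210008+168583=1378591,  q_14=1·104921+14618=119539
a_15=1:  p_15=1·1378591+1210008=2588599,  q_15=1·119539+104921=224460
(x₁, y₁) = (2588599, 224460);  2588599² − 133·224460² = 1 ✓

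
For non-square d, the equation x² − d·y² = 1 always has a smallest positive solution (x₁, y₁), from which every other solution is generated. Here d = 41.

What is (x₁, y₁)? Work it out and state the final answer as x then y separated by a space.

2049 320

[6; 2,2,12] for √41; ℓ=3 ⇒ convergent index 5
i=0: a=6 ⇒ p=6, q=1
…
i=2: a=2 ⇒ p=32, q=5
i=3: a=12 ⇒ p=397, q=62
i=4: a=2 ⇒ p=826, q=129
i=5: a=2 ⇒ p=2049, q=320
→ (2049, 320).  Check: 2049²=4198401, 41·320²=4198400, difference 1.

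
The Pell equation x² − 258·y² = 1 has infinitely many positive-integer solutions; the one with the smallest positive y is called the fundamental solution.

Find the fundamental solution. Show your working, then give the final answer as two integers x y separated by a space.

d=258: √d = [16; 16,32] (ℓ=2, even), read p_1/q_1
a_0=16:  p_0=16·1+0=16,  q_0=16·0+1=1
a_1=16:  p_1=16·16+1=257,  q_1=16·1+0=16
fundamental: x₁=257, y₁=16  (since 66049 − 258·256 = 1)

257 16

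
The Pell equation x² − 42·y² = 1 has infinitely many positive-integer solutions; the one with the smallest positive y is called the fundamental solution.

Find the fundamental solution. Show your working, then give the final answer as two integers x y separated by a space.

13 2

d=42: √d = [6; 2,12] (ℓ=2, even), read p_1/q_1
a_0=6:  p_0=6·1+0=6,  q_0=6·0+1=1
a_1=2:  p_1=2·6+1=13,  q_1=2·1+0=2
fundamental: x₁=13, y₁=2  (since 169 − 42·4 = 1)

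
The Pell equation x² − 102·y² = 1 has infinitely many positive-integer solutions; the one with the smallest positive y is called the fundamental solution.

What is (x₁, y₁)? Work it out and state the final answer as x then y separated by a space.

101 10

[10; 10,20] for √102; ℓ=2 ⇒ convergent index 1
step 0: (10, 1)  from 10·(1,0) + (0,1)
step 1: (101, 10)  from 10·(10,1) + (1,0)
fundamental: x₁=101, y₁=10  (since 10201 − 102·100 = 1)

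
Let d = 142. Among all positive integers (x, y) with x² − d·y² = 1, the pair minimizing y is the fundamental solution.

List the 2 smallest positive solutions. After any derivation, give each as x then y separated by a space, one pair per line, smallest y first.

√142 = [11; 1,10,1,22, …], period ℓ=4 (even) → k=3
i=0: a=11 ⇒ p=11, q=1
…
i=2: a=10 ⇒ p=131, q=11
i=3: a=1 ⇒ p=143, q=12
→ (143, 12).  Check: 143²=20449, 142·12²=20448, difference 1.
(x_2, y_2) = (143·143 + 142·12·12, 143·12 + 12·143) = (40897, 3432)

143 12
40897 3432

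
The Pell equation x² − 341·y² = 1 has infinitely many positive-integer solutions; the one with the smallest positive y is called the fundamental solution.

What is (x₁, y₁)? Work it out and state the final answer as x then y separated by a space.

10626551 575460

√341 → a₀=18, period (2,6,1,8,2,…,6,2,36); ℓ=14 even so k=13
k=0  a_k=18  p_k/q_k = 18/1
…
k=2  a_k=6  p_k/q_k = 240/13
k=3  a_k=1  p_k/q_k = 277/15
k=4  a_k=8  p_k/q_k = 2456/133
k=5  a_k=2  p_k/q_k = 5189/281
…
k=7  a_k=2  p_k/q_k = 20479/1109
k=8  a_k=1  p_k/q_k = 28124/1523
…
k=10  a_k=8  p_k/q_k = 641940/34763
…
k=12  a_k=6  p_k/q_k = 4953942/268271
k=13  a_k=2  p_k/q_k = 10626551/575460
→ (10626551, 575460).  Check: 10626551²=112923586155601, 341·575460²=112923586155600, difference 1.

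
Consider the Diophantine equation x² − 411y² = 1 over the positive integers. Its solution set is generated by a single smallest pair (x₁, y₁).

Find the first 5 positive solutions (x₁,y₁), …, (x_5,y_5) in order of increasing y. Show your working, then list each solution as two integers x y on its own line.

49730 2453
4946145799 243975380
491943661118810 24265791292347
48928716529930696801 2413475601692857240
4866450145574963442708650 240044283320105789798053

[20; 3,1,1,1,19,1,1,1,3,40] for √411; ℓ=10 ⇒ convergent index 9
i=0: a=20 ⇒ p=20, q=1
…
i=3: a=1 ⇒ p=142, q=7
…
i=5: a=19 ⇒ p=4379, q=216
…
i=8: a=1 ⇒ p=13583, q=670
i=9: a=3 ⇒ p=49730, q=2453
→ (49730, 2453).  Check: 49730²=2473072900, 411·2453²=2473072899, difference 1.
n=2: (49730,2453)∘(49730,2453) = (49730·49730+411·2453·2453, 49730·2453+2453·49730) = (4946145799,243975380)
n=3: (4946145799,243975380)∘(49730,2453) = (49730·4946145799+411·2453·243975380, 49730·243975380+2453·4946145799) = (491943661118810,24265791292347)
n=4: (491943661118810,24265791292347)∘(49730,2453) = (49730·491943661118810+411·2453·24265791292347, 49730·24265791292347+2453·491943661118810) = (48928716529930696801,2413475601692857240)
n=5: (48928716529930696801,2413475601692857240)∘(49730,2453) = (49730·48928716529930696801+411·2453·2413475601692857240, 49730·2413475601692857240+2453·48928716529930696801) = (4866450145574963442708650,240044283320105789798053)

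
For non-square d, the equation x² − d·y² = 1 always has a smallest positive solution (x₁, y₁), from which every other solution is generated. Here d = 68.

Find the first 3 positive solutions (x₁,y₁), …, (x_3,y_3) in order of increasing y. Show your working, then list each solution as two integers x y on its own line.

33 4
2177 264
143649 17420

d=68: √d = [8; 4,16] (ℓ=2, even), read p_1/q_1
i=0: a=8 ⇒ p=8, q=1
i=1: a=4 ⇒ p=33, q=4
fundamental: x₁=33, y₁=4  (since 1089 − 68·16 = 1)
k=2:  x_2 = 33·33+68·4·4 = 2177,  y_2 = 33·4+4·33 = 264
k=3:  x_3 = 33·2177+68·4·264 = 143649,  y_3 = 33·264+4·2177 = 17420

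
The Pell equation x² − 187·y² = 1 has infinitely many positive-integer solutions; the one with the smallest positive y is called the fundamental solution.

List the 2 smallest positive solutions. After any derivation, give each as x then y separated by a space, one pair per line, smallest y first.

d=187: √d = [13; 1,2,13,2,1,26] (ℓ=6, even), read p_5/q_5
step 0: (13, 1)  from 13·(1,0) + (0,1)
step 1: (14, 1)  from 1·(13,1) + (1,0)
…
step 4: (1135, 83)  from 2·(547,40) + (41,3)
step 5: (1682, 123)  from 1·(1135,83) + (547,40)
(x₁, y₁) = (1682, 123);  1682² − 187·123² = 1 ✓
n=2: (1682,123)∘(1682,123) = (1682·1682+187·123·123, 1682·123+123·1682) = (5658247,413772)

1682 123
5658247 413772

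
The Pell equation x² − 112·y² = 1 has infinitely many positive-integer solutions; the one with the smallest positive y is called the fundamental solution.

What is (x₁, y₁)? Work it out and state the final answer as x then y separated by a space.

√112 → a₀=10, period (1,1,2,1,1,20); ℓ=6 even so k=5
k=0  a_k=10  p_k/q_k = 10/1
…
k=2  a_k=1  p_k/q_k = 21/2
k=3  a_k=2  p_k/q_k = 53/5
k=4  a_k=1  p_k/q_k = 74/7
k=5  a_k=1  p_k/q_k = 127/12
(x₁, y₁) = (127, 12);  127² − 112·12² = 1 ✓

127 12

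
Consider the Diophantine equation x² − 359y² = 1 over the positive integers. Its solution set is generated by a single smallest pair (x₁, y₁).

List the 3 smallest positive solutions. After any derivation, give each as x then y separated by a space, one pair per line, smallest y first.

360 19
259199 13680
186622920 9849581

[18; 1,17,1,36] for √359; ℓ=4 ⇒ convergent index 3
step 0: (18, 1)  from 18·(1,0) + (0,1)
step 1: (19, 1)  from 1·(18,1) + (1,0)
step 2: (341, 18)  from 17·(19,1) + (18,1)
step 3: (360, 19)  from 1·(341,18) + (19,1)
fundamental: x₁=360, y₁=19  (since 129600 − 359·361 = 1)
k=2:  x_2 = 360·360+359·19·19 = 259199,  y_2 = 360·19+19·360 = 13680
k=3:  x_3 = 360·259199+359·19·13680 = 186622920,  y_3 = 360·13680+19·259199 = 9849581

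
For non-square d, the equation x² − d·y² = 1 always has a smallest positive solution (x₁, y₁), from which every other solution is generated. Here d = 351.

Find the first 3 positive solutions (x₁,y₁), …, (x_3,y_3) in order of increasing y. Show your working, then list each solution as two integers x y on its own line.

62425 3332
7793761249 416000200
973051091875225 51937624966668

[18; 1,2,1,3,2,2,2,3,1,2,1,36] for √351; ℓ=12 ⇒ convergent index 11
k=0  a_k=18  p_k/q_k = 18/1
k=1  a_k=1  p_k/q_k = 19/1
…
k=4  a_k=3  p_k/q_k = 281/15
k=5  a_k=2  p_k/q_k = 637/34
k=6  a_k=2  p_k/q_k = 1555/83
k=7  a_k=2  p_k/q_k = 3747/200
k=8  a_k=3  p_k/q_k = 12796/683
…
k=10  a_k=2  p_k/q_k = 45882/2449
k=11  a_k=1  p_k/q_k = 62425/3332
→ (62425, 3332).  Check: 62425²=3896880625, 351·3332²=3896880624, difference 1.
k=2:  x_2 = 62425·62425+351·3332·3332 = 7793761249,  y_2 = 62425·3332+3332·62425 = 416000200
k=3:  x_3 = 62425·7793761249+351·3332·416000200 = 973051091875225,  y_3 = 62425·416000200+3332·7793761249 = 51937624966668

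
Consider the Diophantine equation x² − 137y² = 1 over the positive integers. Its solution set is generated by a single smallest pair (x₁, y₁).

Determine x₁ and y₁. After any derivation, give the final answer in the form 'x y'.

6083073 519712

d=137: √d = [11; 1,2,2,1,1,2,2,1,22] (ℓ=9, odd), read p_17/q_17
k=0  a_k=11  p_k/q_k = 11/1
k=1  a_k=1  p_k/q_k = 12/1
k=2  a_k=2  p_k/q_k = 35/3
k=3  a_k=2  p_k/q_k = 82/7
…
k=5  a_k=1  p_k/q_k = 199/17
k=6  a_k=2  p_k/q_k = 515/44
k=7  a_k=2  p_k/q_k = 1229/105
k=8  a_k=1  p_k/q_k = 1744/149
k=9  a_k=22  p_k/q_k = 39597/3383
k=10  a_k=1  p_k/q_k = 41341/3532
k=11  a_k=2  p_k/q_k = 122279/10447
…
k=13  a_k=1  p_k/q_k = 408178/34873
k=14  a_k=1  p_k/q_k = 694077/59299
k=15  a_k=2  p_k/q_k = 1796332/153471
k=16  a_k=2  p_k/q_k = 4286741/366241
k=17  a_k=1  p_k/q_k = 6083073/519712
(x₁, y₁) = (6083073, 519712);  6083073² − 137·519712² = 1 ✓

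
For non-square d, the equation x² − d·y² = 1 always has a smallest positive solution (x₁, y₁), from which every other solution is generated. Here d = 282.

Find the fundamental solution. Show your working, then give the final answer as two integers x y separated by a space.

2351 140

√282 → a₀=16, period (1,3,1,4,1,3,1,32); ℓ=8 even so k=7
step 0: (16, 1)  from 16·(1,0) + (0,1)
…
step 2: (67, 4)  from 3·(17,1) + (16,1)
…
step 6: (1864, 111)  from 3·(487,29) + (403,24)
step 7: (2351, 140)  from 1·(1864,111) + (487,29)
→ (2351, 140).  Check: 2351²=5527201, 282·140²=5527200, difference 1.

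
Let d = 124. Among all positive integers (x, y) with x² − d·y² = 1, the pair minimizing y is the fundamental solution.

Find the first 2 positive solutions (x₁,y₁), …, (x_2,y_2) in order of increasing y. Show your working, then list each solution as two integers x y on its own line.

d=124: √d = [11; 7,2,1,1,1,…,2,7,22] (ℓ=16, even), read p_15/q_15
step 0: (11, 1)  from 11·(1,0) + (0,1)
step 1: (78, 7)  from 7·(11,1) + (1,0)
step 2: (167, 15)  from 2·(78,7) + (11,1)
…
step 7: (3040, 273)  from 1·(2383,214) + (657,59)
…
step 9: (17583, 1579)  from 1·(14543,1306) + (3040,273)
step 10: (67292, 6043)  from 3·(17583,1579) + (14543,1306)
…
step 12: (152167, 13665)  from 1·(84875,7622) + (67292,6043)
step 13: (237042, 21287)  from 1·(152167,13665) + (84875,7622)
step 14: (626251, 56239)  from 2·(237042,21287) + (152167,13665)
step 15: (4620799, 414960)  from 7·(626251,56239) + (237042,21287)
→ (4620799, 414960).  Check: 4620799²=21351783398401, 124·414960²=21351783398400, difference 1.
(4620799+414960√124)^2 = 42703566796801 + 3834893506080√124

4620799 414960
42703566796801 3834893506080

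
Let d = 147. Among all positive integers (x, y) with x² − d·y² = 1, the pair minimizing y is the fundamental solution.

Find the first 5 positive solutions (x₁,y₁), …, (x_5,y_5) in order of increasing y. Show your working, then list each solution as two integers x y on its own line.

[12; 8,24] for √147; ℓ=2 ⇒ convergent index 1
step 0: (12, 1)  from 12·(1,0) + (0,1)
step 1: (97, 8)  from 8·(12,1) + (1,0)
fundamental: x₁=97, y₁=8  (since 9409 − 147·64 = 1)
k=2:  x_2 = 97·97+147·8·8 = 18817,  y_2 = 97·8+8·97 = 1552
k=3:  x_3 = 97·18817+147·8·1552 = 3650401,  y_3 = 97·1552+8·18817 = 301080
k=4:  x_4 = 97·3650401+147·8·301080 = 708158977,  y_4 = 97·301080+8·3650401 = 58407968
k=5:  x_5 = 97·708158977+147·8·58407968 = 137379191137,  y_5 = 97·58407968+8·708158977 = 11330844712

97 8
18817 1552
3650401 301080
708158977 58407968
137379191137 11330844712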